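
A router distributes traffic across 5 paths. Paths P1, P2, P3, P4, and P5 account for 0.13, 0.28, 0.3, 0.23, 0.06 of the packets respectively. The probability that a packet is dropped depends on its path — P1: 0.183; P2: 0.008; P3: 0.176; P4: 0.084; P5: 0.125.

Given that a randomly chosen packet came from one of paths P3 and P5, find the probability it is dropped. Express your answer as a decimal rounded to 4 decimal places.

0.1675

Let S = {P3, P5}.
P(S) = 0.3 + 0.06 = 0.36.
P(L ∩ S) = 0.176·0.3 + 0.125·0.06 = 0.0528 + 0.0075 = 0.0603.
P(L | S) = 0.0603 / 0.36 = 0.167500…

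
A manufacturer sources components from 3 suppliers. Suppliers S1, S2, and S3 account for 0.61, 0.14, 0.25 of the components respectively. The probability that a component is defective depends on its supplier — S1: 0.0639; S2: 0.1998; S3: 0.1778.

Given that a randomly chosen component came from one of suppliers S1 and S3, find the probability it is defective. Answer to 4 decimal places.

0.0970

Let S = {S1, S3}.
P(S) = 0.61 + 0.25 = 0.86.
P(D ∩ S) = 0.0639·0.61 + 0.1778·0.25 = 0.038979 + 0.04445 = 0.083429.
P(D | S) = 0.083429 / 0.86 = 0.097010…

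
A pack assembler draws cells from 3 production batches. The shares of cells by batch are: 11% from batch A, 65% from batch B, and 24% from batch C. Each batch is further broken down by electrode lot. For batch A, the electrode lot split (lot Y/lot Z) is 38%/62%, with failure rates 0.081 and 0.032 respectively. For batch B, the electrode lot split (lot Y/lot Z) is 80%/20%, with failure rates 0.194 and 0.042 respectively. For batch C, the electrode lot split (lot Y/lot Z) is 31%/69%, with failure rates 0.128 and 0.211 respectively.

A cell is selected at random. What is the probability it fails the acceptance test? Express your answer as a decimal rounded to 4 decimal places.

P(F|A) = 0.38·0.081 + 0.62·0.032 = 0.03078 + 0.01984 = 0.05062
P(F|B) = 0.8·0.194 + 0.2·0.042 = 0.1552 + 0.0084 = 0.1636
P(F|C) = 0.31·0.128 + 0.69·0.211 = 0.03968 + 0.14559 = 0.18527
Then overall,
P(F) = 0.11·0.05062 + 0.65·0.1636 + 0.24·0.18527
      = 0.0055682 + 0.10634 + 0.0444648 = 0.156373

0.1564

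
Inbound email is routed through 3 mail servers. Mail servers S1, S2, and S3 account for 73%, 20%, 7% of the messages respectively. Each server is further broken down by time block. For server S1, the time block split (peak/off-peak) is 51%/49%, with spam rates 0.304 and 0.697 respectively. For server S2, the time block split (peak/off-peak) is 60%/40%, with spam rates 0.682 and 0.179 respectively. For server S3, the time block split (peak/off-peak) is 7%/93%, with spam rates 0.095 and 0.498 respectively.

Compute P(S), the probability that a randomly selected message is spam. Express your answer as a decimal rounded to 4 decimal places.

P(S|S1) = 0.51·0.304 + 0.49·0.697 = 0.15504 + 0.34153 = 0.49657
P(S|S2) = 0.6·0.682 + 0.4·0.179 = 0.4092 + 0.0716 = 0.4808
P(S|S3) = 0.07·0.095 + 0.93·0.498 = 0.00665 + 0.46314 = 0.46979
Then overall,
P(S) = 0.73·0.49657 + 0.2·0.4808 + 0.07·0.46979
      = 0.3624961 + 0.09616 + 0.0328853 = 0.4915414

0.4915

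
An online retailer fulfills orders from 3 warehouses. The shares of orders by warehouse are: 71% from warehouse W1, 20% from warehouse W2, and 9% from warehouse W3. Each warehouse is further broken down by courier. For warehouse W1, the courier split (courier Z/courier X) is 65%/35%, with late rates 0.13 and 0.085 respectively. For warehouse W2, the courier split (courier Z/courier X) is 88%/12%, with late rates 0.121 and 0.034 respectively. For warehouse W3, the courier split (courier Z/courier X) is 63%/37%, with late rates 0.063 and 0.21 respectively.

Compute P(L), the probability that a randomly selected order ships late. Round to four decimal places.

P(L) ≈ 0.1138

P(L|W1) = 0.65·0.13 + 0.35·0.085 = 0.0845 + 0.02975 = 0.11425
P(L|W2) = 0.88·0.121 + 0.12·0.034 = 0.10648 + 0.00408 = 0.11056
P(L|W3) = 0.63·0.063 + 0.37·0.21 = 0.03969 + 0.0777 = 0.11739
Then overall,
P(L) = 0.71·0.11425 + 0.2·0.11056 + 0.09·0.11739
      = 0.0811175 + 0.022112 + 0.0105651 = 0.1137946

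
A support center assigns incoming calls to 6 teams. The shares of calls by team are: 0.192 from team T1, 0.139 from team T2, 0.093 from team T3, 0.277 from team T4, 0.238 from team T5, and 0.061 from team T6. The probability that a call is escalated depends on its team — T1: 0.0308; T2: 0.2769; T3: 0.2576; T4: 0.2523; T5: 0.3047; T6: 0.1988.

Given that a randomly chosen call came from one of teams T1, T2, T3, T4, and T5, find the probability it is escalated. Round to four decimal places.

Let S = {T1, T2, T3, T4, T5}.
P(S) = 0.192 + 0.139 + 0.093 + 0.277 + 0.238 = 0.939.
P(E ∩ S) = 0.0308·0.192 + 0.2769·0.139 + 0.2576·0.093 + 0.2523·0.277 + 0.3047·0.238 = 0.0059136 + 0.0384891 + 0.0239568 + 0.0698871 + 0.0725186 = 0.2107652.
P(E | S) = 0.2107652 / 0.939 = 0.224457…

P(E|S) ≈ 0.2245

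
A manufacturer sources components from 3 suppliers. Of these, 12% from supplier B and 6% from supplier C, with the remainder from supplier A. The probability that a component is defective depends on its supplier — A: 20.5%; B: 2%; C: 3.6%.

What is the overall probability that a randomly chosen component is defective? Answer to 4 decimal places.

0.1727

P(A) = 1 − (0.12 + 0.06) = 0.82.
Summing over the partition,
P(D) = P(D|A)·P(A) + P(D|B)·P(B) + P(D|C)·P(C)
      = 0.205·0.82 + 0.02·0.12 + 0.036·0.06
      = 0.1681 + 0.0024 + 0.00216 = 0.17266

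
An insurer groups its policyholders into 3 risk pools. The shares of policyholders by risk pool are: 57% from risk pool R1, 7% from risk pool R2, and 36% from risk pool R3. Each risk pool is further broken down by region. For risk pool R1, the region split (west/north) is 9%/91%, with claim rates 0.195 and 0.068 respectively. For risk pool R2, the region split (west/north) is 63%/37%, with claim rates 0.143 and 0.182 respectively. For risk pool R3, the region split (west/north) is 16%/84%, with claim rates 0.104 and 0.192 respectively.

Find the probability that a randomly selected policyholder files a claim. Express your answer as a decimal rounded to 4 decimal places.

0.1203

P(C|R1) = 0.09·0.195 + 0.91·0.068 = 0.01755 + 0.06188 = 0.07943
P(C|R2) = 0.63·0.143 + 0.37·0.182 = 0.09009 + 0.06734 = 0.15743
P(C|R3) = 0.16·0.104 + 0.84·0.192 = 0.01664 + 0.16128 = 0.17792
Then overall,
P(C) = 0.57·0.07943 + 0.07·0.15743 + 0.36·0.17792
      = 0.0452751 + 0.0110201 + 0.0640512 = 0.1203464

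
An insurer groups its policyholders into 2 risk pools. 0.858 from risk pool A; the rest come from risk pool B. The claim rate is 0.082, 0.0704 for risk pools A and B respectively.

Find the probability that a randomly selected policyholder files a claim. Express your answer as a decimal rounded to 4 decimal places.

P(B) = 1 − (0.858) = 0.142.
P(C) = P(C|A)·P(A) + P(C|B)·P(B)
      = 0.082·0.858 + 0.0704·0.142
      = 0.070356 + 0.0099968 = 0.0803528

P(C) ≈ 0.0804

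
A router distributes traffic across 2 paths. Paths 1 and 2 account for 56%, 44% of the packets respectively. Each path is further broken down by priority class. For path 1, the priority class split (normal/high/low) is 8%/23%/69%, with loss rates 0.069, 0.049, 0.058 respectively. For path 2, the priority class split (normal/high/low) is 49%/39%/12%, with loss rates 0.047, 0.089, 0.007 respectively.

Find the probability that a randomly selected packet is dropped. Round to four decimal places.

P(L|1) = 0.08·0.069 + 0.23·0.049 + 0.69·0.058 = 0.00552 + 0.01127 + 0.04002 = 0.05681
P(L|2) = 0.49·0.047 + 0.39·0.089 + 0.12·0.007 = 0.02303 + 0.03471 + 0.00084 = 0.05858
Then overall,
P(L) = 0.56·0.05681 + 0.44·0.05858
      = 0.0318136 + 0.0257752 = 0.0575888

P(L) ≈ 0.0576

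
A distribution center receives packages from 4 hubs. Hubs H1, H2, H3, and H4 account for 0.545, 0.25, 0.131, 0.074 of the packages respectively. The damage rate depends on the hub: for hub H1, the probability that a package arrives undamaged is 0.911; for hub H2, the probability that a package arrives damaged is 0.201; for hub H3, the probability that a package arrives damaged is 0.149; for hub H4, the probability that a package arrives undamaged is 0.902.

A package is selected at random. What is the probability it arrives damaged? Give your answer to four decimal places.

P(D|H1) = 1 − 0.911 = 0.089.
P(D|H4) = 1 − 0.902 = 0.098.
By the law of total probability,
P(D) = P(D|H1)·P(H1) + P(D|H2)·P(H2) + P(D|H3)·P(H3) + P(D|H4)·P(H4)
      = 0.089·0.545 + 0.201·0.25 + 0.149·0.131 + 0.098·0.074
      = 0.048505 + 0.05025 + 0.019519 + 0.007252 = 0.125526

P(D) ≈ 0.1255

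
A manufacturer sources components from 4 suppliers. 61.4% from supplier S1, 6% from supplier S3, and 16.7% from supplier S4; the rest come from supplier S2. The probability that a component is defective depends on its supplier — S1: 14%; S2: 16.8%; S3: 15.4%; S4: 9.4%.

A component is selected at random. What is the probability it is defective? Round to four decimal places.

P(S2) = 1 − (0.614 + 0.06 + 0.167) = 0.159.
Summing over the partition,
P(D) = P(D|S1)·P(S1) + P(D|S2)·P(S2) + P(D|S3)·P(S3) + P(D|S4)·P(S4)
      = 0.14·0.614 + 0.168·0.159 + 0.154·0.06 + 0.094·0.167
      = 0.08596 + 0.026712 + 0.00924 + 0.015698 = 0.13761

P(D) ≈ 0.1376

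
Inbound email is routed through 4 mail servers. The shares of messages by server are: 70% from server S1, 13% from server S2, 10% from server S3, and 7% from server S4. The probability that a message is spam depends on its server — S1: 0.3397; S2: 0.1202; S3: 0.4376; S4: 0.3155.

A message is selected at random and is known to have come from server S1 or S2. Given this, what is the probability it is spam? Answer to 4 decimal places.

Let J = {S1, S2}.
P(J) = 0.7 + 0.13 = 0.83.
P(S ∩ J) = 0.3397·0.7 + 0.1202·0.13 = 0.23779 + 0.015626 = 0.253416.
P(S | J) = 0.253416 / 0.83 = 0.305320…

0.3053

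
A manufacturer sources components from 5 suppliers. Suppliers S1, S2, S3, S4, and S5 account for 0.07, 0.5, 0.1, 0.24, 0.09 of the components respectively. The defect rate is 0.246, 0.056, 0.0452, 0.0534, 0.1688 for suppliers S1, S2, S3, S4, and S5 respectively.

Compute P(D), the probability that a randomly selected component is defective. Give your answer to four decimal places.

P(D) = P(D|S1)·P(S1) + P(D|S2)·P(S2) + P(D|S3)·P(S3) + P(D|S4)·P(S4) + P(D|S5)·P(S5)
      = 0.246·0.07 + 0.056·0.5 + 0.0452·0.1 + 0.0534·0.24 + 0.1688·0.09
      = 0.01722 + 0.028 + 0.00452 + 0.012816 + 0.015192 = 0.077748

0.0777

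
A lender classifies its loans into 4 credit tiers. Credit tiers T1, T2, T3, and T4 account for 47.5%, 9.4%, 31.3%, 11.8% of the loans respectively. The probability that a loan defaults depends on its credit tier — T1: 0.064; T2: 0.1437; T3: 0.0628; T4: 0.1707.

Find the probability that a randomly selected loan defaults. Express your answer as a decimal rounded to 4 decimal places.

Using total probability over the partition,
P(D) = P(D|T1)·P(T1) + P(D|T2)·P(T2) + P(D|T3)·P(T3) + P(D|T4)·P(T4)
      = 0.064·0.475 + 0.1437·0.094 + 0.0628·0.313 + 0.1707·0.118
      = 0.0304 + 0.0135078 + 0.0196564 + 0.0201426 = 0.0837068

0.0837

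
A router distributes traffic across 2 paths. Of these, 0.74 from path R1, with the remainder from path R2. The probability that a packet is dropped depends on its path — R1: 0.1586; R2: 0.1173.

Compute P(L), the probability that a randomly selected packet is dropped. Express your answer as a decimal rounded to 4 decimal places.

P(R2) = 1 − (0.74) = 0.26.
P(L) = P(L|R1)·P(R1) + P(L|R2)·P(R2)
      = 0.1586·0.74 + 0.1173·0.26
      = 0.117364 + 0.030498 = 0.147862

P(L) ≈ 0.1479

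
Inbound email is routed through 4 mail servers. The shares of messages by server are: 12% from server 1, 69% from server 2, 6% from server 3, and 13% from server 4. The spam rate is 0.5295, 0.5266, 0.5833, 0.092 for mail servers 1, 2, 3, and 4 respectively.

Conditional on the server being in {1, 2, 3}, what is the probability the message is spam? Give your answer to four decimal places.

Let J = {1, 2, 3}.
P(J) = 0.12 + 0.69 + 0.06 = 0.87.
P(S ∩ J) = 0.5295·0.12 + 0.5266·0.69 + 0.5833·0.06 = 0.06354 + 0.363354 + 0.034998 = 0.461892.
P(S | J) = 0.461892 / 0.87 = 0.530910…

0.5309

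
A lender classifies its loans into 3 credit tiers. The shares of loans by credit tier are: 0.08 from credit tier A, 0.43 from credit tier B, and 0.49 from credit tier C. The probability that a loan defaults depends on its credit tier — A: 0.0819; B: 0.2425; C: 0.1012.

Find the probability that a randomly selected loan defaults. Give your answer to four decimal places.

Summing over the partition,
P(D) = P(D|A)·P(A) + P(D|B)·P(B) + P(D|C)·P(C)
      = 0.0819·0.08 + 0.2425·0.43 + 0.1012·0.49
      = 0.006552 + 0.104275 + 0.049588 = 0.160415

P(D) ≈ 0.1604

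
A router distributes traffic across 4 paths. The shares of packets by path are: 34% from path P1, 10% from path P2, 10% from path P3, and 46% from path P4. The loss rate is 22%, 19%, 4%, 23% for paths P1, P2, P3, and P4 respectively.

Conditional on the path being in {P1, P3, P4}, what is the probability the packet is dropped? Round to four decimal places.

0.2051

Let S = {P1, P3, P4}.
P(S) = 0.34 + 0.1 + 0.46 = 0.9.
P(L ∩ S) = 0.22·0.34 + 0.04·0.1 + 0.23·0.46 = 0.0748 + 0.004 + 0.1058 = 0.1846.
P(L | S) = 0.1846 / 0.9 = 0.205111…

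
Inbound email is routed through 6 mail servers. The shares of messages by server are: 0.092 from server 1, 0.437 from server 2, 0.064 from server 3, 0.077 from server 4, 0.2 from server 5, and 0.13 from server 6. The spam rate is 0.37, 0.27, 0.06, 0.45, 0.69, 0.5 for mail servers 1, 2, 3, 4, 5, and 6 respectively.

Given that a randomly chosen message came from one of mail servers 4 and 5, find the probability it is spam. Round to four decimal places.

Let J = {4, 5}.
P(J) = 0.077 + 0.2 = 0.277.
P(S ∩ J) = 0.45·0.077 + 0.69·0.2 = 0.03465 + 0.138 = 0.17265.
P(S | J) = 0.17265 / 0.277 = 0.623285…

P(S|J) ≈ 0.6233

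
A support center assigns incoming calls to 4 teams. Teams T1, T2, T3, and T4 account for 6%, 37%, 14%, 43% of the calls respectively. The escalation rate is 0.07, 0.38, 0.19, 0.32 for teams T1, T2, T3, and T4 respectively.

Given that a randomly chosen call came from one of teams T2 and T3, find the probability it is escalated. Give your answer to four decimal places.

Let S = {T2, T3}.
P(S) = 0.37 + 0.14 = 0.51.
P(E ∩ S) = 0.38·0.37 + 0.19·0.14 = 0.1406 + 0.0266 = 0.1672.
P(E | S) = 0.1672 / 0.51 = 0.327843…

0.3278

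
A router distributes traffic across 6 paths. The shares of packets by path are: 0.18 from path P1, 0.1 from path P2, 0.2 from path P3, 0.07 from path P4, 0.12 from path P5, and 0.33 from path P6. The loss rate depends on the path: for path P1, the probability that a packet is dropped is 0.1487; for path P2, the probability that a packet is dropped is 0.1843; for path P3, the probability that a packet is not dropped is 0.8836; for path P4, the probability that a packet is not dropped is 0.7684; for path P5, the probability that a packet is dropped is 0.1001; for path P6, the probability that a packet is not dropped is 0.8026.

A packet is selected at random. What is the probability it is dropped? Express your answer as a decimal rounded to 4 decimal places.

P(L|P3) = 1 − 0.8836 = 0.1164.
P(L|P4) = 1 − 0.7684 = 0.2316.
P(L|P6) = 1 − 0.8026 = 0.1974.
P(L) = P(L|P1)·P(P1) + P(L|P2)·P(P2) + P(L|P3)·P(P3) + P(L|P4)·P(P4) + P(L|P5)·P(P5) + P(L|P6)·P(P6)
      = 0.1487·0.18 + 0.1843·0.1 + 0.1164·0.2 + 0.2316·0.07 + 0.1001·0.12 + 0.1974·0.33
      = 0.026766 + 0.01843 + 0.02328 + 0.016212 + 0.012012 + 0.065142 = 0.161842

P(L) ≈ 0.1618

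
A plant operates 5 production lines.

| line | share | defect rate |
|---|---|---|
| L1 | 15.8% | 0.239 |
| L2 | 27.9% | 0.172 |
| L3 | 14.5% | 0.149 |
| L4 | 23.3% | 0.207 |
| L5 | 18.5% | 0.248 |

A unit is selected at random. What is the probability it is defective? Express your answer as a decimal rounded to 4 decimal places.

0.2015

Using total probability over the partition,
P(D) = P(D|L1)·P(L1) + P(D|L2)·P(L2) + P(D|L3)·P(L3) + P(D|L4)·P(L4) + P(D|L5)·P(L5)
      = 0.239·0.158 + 0.172·0.279 + 0.149·0.145 + 0.207·0.233 + 0.248·0.185
      = 0.037762 + 0.047988 + 0.021605 + 0.048231 + 0.04588 = 0.201466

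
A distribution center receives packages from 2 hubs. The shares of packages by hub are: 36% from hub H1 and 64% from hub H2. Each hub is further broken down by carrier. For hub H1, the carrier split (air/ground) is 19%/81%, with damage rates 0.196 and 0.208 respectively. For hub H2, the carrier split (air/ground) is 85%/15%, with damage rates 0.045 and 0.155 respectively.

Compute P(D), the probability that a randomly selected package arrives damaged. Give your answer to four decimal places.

P(D|H1) = 0.19·0.196 + 0.81·0.208 = 0.03724 + 0.16848 = 0.20572
P(D|H2) = 0.85·0.045 + 0.15·0.155 = 0.03825 + 0.02325 = 0.0615
Then overall,
P(D) = 0.36·0.20572 + 0.64·0.0615
      = 0.0740592 + 0.03936 = 0.1134192

P(D) ≈ 0.1134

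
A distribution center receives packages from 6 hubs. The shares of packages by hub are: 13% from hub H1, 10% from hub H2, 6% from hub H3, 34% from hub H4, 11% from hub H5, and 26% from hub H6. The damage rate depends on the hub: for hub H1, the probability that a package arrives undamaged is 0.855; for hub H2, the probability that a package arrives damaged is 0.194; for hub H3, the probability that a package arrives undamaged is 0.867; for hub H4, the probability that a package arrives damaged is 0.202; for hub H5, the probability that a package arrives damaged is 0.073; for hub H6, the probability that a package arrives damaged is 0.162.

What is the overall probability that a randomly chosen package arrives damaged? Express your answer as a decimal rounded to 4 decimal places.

0.1651

P(D|H1) = 1 − 0.855 = 0.145.
P(D|H3) = 1 − 0.867 = 0.133.
P(D) = P(D|H1)·P(H1) + P(D|H2)·P(H2) + P(D|H3)·P(H3) + P(D|H4)·P(H4) + P(D|H5)·P(H5) + P(D|H6)·P(H6)
      = 0.145·0.13 + 0.194·0.1 + 0.133·0.06 + 0.202·0.34 + 0.073·0.11 + 0.162·0.26
      = 0.01885 + 0.0194 + 0.00798 + 0.06868 + 0.00803 + 0.04212 = 0.16506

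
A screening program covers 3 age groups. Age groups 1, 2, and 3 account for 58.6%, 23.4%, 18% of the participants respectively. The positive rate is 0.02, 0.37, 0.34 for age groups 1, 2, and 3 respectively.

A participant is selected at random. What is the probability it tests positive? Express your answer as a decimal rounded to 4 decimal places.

P(T) = P(T|1)·P(1) + P(T|2)·P(2) + P(T|3)·P(3)
      = 0.02·0.586 + 0.37·0.234 + 0.34·0.18
      = 0.01172 + 0.08658 + 0.0612 = 0.1595

P(T) ≈ 0.1595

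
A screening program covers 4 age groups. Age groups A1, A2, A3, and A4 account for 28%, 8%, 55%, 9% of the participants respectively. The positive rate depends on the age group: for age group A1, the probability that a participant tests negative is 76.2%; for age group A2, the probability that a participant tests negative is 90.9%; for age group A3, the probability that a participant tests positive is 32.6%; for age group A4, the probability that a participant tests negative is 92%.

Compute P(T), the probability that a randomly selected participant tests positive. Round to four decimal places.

P(T|A1) = 1 − 0.762 = 0.238.
P(T|A2) = 1 − 0.909 = 0.091.
P(T|A4) = 1 − 0.92 = 0.08.
P(T) = P(T|A1)·P(A1) + P(T|A2)·P(A2) + P(T|A3)·P(A3) + P(T|A4)·P(A4)
      = 0.238·0.28 + 0.091·0.08 + 0.326·0.55 + 0.08·0.09
      = 0.06664 + 0.00728 + 0.1793 + 0.0072 = 0.26042

0.2604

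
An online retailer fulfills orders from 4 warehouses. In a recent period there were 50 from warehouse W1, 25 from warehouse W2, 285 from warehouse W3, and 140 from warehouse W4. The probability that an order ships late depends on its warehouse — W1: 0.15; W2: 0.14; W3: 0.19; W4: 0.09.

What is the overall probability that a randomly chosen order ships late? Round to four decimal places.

P(L) ≈ 0.1555

Total: 50 + 25 + 285 + 140 = 500.
P(W1) = 50/500 = 0.1. P(W2) = 25/500 = 0.05. P(W3) = 285/500 = 0.57. P(W4) = 140/500 = 0.28.
By the law of total probability,
P(L) = P(L|W1)·P(W1) + P(L|W2)·P(W2) + P(L|W3)·P(W3) + P(L|W4)·P(W4)
      = 0.15·0.1 + 0.14·0.05 + 0.19·0.57 + 0.09·0.28
      = 0.015 + 0.007 + 0.1083 + 0.0252 = 0.1555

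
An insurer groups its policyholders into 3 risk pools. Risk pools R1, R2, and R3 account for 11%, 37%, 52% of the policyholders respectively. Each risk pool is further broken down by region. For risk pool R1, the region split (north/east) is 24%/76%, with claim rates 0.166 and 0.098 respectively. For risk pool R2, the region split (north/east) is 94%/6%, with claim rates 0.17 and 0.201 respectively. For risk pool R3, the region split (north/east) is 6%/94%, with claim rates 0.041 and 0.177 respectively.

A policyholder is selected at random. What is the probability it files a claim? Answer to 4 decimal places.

P(C|R1) = 0.24·0.166 + 0.76·0.098 = 0.03984 + 0.07448 = 0.11432
P(C|R2) = 0.94·0.17 + 0.06·0.201 = 0.1598 + 0.01206 = 0.17186
P(C|R3) = 0.06·0.041 + 0.94·0.177 = 0.00246 + 0.16638 = 0.16884
By total probability over the outer partition,
P(C) = 0.11·0.11432 + 0.37·0.17186 + 0.52·0.16884
      = 0.0125752 + 0.0635882 + 0.0877968 = 0.1639602

P(C) ≈ 0.1640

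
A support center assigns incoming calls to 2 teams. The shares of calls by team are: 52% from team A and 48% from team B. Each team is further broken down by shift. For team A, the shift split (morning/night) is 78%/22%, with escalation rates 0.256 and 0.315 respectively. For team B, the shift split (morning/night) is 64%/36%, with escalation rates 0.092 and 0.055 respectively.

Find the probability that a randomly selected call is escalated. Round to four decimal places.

0.1776

P(E|A) = 0.78·0.256 + 0.22·0.315 = 0.19968 + 0.0693 = 0.26898
P(E|B) = 0.64·0.092 + 0.36·0.055 = 0.05888 + 0.0198 = 0.07868
Then overall,
P(E) = 0.52·0.26898 + 0.48·0.07868
      = 0.1398696 + 0.0377664 = 0.177636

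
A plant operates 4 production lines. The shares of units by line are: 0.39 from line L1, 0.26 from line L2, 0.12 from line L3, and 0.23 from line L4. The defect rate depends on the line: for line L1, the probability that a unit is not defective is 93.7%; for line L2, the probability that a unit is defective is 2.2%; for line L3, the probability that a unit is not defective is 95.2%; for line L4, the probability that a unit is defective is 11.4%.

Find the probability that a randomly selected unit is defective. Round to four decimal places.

P(D|L1) = 1 − 0.937 = 0.063.
P(D|L3) = 1 − 0.952 = 0.048.
P(D) = P(D|L1)·P(L1) + P(D|L2)·P(L2) + P(D|L3)·P(L3) + P(D|L4)·P(L4)
      = 0.063·0.39 + 0.022·0.26 + 0.048·0.12 + 0.114·0.23
      = 0.02457 + 0.00572 + 0.00576 + 0.02622 = 0.06227

P(D) ≈ 0.0623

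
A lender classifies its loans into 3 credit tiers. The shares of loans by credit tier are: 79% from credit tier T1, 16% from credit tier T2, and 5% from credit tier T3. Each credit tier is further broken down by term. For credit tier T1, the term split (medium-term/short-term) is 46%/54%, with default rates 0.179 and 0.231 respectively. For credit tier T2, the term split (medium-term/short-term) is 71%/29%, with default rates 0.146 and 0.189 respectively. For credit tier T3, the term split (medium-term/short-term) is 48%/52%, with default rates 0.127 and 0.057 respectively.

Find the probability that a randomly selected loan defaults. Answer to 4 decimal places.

0.1935

P(D|T1) = 0.46·0.179 + 0.54·0.231 = 0.08234 + 0.12474 = 0.20708
P(D|T2) = 0.71·0.146 + 0.29·0.189 = 0.10366 + 0.05481 = 0.15847
P(D|T3) = 0.48·0.127 + 0.52·0.057 = 0.06096 + 0.02964 = 0.0906
By total probability over the outer partition,
P(D) = 0.79·0.20708 + 0.16·0.15847 + 0.05·0.0906
      = 0.1635932 + 0.0253552 + 0.00453 = 0.1934784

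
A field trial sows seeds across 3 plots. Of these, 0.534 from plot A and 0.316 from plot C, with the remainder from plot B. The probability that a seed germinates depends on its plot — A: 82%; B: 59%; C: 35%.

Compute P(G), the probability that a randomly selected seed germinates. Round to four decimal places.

0.6370

P(B) = 1 − (0.534 + 0.316) = 0.15.
Summing over the partition,
P(G) = P(G|A)·P(A) + P(G|B)·P(B) + P(G|C)·P(C)
      = 0.82·0.534 + 0.59·0.15 + 0.35·0.316
      = 0.43788 + 0.0885 + 0.1106 = 0.63698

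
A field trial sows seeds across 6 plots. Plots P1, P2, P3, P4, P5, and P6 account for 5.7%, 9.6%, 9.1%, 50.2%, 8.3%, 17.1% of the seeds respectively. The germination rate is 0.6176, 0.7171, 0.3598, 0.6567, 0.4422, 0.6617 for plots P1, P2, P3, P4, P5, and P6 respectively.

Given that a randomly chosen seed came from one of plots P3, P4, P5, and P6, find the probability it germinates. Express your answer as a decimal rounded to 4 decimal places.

P(G|S) ≈ 0.6048

Let S = {P3, P4, P5, P6}.
P(S) = 0.091 + 0.502 + 0.083 + 0.171 = 0.847.
P(G ∩ S) = 0.3598·0.091 + 0.6567·0.502 + 0.4422·0.083 + 0.6617·0.171 = 0.0327418 + 0.3296634 + 0.0367026 + 0.1131507 = 0.5122585.
P(G | S) = 0.5122585 / 0.847 = 0.604792…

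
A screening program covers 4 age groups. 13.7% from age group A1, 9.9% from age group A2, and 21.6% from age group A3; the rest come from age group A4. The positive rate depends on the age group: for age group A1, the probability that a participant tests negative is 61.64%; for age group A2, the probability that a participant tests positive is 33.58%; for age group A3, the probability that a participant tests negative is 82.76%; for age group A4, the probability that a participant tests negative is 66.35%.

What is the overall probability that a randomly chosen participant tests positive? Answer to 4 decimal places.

P(A4) = 1 − (0.137 + 0.099 + 0.216) = 0.548.
P(T|A1) = 1 − 0.6164 = 0.3836.
P(T|A3) = 1 − 0.8276 = 0.1724.
P(T|A4) = 1 − 0.6635 = 0.3365.
P(T) = P(T|A1)·P(A1) + P(T|A2)·P(A2) + P(T|A3)·P(A3) + P(T|A4)·P(A4)
      = 0.3836·0.137 + 0.3358·0.099 + 0.1724·0.216 + 0.3365·0.548
      = 0.0525532 + 0.0332442 + 0.0372384 + 0.184402 = 0.3074378

0.3074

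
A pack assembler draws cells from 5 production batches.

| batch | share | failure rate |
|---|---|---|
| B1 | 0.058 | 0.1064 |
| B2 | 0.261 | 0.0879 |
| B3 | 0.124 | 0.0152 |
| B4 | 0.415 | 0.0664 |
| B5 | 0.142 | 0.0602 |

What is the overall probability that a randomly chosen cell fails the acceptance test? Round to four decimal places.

Using total probability over the partition,
P(F) = P(F|B1)·P(B1) + P(F|B2)·P(B2) + P(F|B3)·P(B3) + P(F|B4)·P(B4) + P(F|B5)·P(B5)
      = 0.1064·0.058 + 0.0879·0.261 + 0.0152·0.124 + 0.0664·0.415 + 0.0602·0.142
      = 0.0061712 + 0.0229419 + 0.0018848 + 0.027556 + 0.0085484 = 0.0671023

P(F) ≈ 0.0671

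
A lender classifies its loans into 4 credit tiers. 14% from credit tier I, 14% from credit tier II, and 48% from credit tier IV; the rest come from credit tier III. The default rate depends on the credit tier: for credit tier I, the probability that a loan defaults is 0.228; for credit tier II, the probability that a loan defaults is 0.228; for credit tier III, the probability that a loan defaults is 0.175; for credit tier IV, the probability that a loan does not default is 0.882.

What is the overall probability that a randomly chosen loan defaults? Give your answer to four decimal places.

P(III) = 1 − (0.14 + 0.14 + 0.48) = 0.24.
P(D|IV) = 1 − 0.882 = 0.118.
P(D) = P(D|I)·P(I) + P(D|II)·P(II) + P(D|III)·P(III) + P(D|IV)·P(IV)
      = 0.228·0.14 + 0.228·0.14 + 0.175·0.24 + 0.118·0.48
      = 0.03192 + 0.03192 + 0.042 + 0.05664 = 0.16248

0.1625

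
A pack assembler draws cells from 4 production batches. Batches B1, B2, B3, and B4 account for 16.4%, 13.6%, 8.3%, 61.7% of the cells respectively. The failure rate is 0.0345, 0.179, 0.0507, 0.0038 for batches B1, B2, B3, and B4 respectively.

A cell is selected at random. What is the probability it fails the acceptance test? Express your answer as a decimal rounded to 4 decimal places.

By the law of total probability,
P(F) = P(F|B1)·P(B1) + P(F|B2)·P(B2) + P(F|B3)·P(B3) + P(F|B4)·P(B4)
      = 0.0345·0.164 + 0.179·0.136 + 0.0507·0.083 + 0.0038·0.617
      = 0.005658 + 0.024344 + 0.0042081 + 0.0023446 = 0.0365547

0.0366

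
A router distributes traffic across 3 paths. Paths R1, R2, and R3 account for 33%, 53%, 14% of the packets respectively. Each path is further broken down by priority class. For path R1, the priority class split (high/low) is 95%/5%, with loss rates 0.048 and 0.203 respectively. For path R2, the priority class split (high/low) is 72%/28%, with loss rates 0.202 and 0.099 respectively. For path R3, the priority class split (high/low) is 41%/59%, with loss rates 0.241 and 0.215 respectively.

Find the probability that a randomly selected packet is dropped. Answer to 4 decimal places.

0.1418

P(L|R1) = 0.95·0.048 + 0.05·0.203 = 0.0456 + 0.01015 = 0.05575
P(L|R2) = 0.72·0.202 + 0.28·0.099 = 0.14544 + 0.02772 = 0.17316
P(L|R3) = 0.41·0.241 + 0.59·0.215 = 0.09881 + 0.12685 = 0.22566
Then overall,
P(L) = 0.33·0.05575 + 0.53·0.17316 + 0.14·0.22566
      = 0.0183975 + 0.0917748 + 0.0315924 = 0.1417647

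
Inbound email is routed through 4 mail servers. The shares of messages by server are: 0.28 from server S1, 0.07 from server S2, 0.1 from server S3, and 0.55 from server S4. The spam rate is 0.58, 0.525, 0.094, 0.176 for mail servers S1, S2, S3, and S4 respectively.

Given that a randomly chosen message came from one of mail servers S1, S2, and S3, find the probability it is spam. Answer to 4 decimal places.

P(S|J) ≈ 0.4634

Let J = {S1, S2, S3}.
P(J) = 0.28 + 0.07 + 0.1 = 0.45.
P(S ∩ J) = 0.58·0.28 + 0.525·0.07 + 0.094·0.1 = 0.1624 + 0.03675 + 0.0094 = 0.20855.
P(S | J) = 0.20855 / 0.45 = 0.463444…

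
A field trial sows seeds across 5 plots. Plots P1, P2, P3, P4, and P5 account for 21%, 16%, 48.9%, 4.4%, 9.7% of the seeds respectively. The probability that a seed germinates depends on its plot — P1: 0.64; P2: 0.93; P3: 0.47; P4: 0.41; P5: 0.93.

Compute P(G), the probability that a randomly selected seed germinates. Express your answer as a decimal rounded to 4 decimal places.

P(G) = P(G|P1)·P(P1) + P(G|P2)·P(P2) + P(G|P3)·P(P3) + P(G|P4)·P(P4) + P(G|P5)·P(P5)
      = 0.64·0.21 + 0.93·0.16 + 0.47·0.489 + 0.41·0.044 + 0.93·0.097
      = 0.1344 + 0.1488 + 0.22983 + 0.01804 + 0.09021 = 0.62128

P(G) ≈ 0.6213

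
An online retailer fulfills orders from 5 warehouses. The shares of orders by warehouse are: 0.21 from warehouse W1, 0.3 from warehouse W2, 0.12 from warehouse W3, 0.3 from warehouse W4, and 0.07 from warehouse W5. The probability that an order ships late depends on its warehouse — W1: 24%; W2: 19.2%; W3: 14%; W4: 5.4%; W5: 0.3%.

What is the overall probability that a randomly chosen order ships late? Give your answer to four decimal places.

P(L) ≈ 0.1412

By the law of total probability,
P(L) = P(L|W1)·P(W1) + P(L|W2)·P(W2) + P(L|W3)·P(W3) + P(L|W4)·P(W4) + P(L|W5)·P(W5)
      = 0.24·0.21 + 0.192·0.3 + 0.14·0.12 + 0.054·0.3 + 0.003·0.07
      = 0.0504 + 0.0576 + 0.0168 + 0.0162 + 0.00021 = 0.14121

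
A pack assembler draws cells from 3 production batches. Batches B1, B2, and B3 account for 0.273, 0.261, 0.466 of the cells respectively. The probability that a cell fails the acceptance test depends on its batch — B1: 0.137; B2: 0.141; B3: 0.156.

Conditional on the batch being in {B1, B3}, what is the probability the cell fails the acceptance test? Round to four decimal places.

Let S = {B1, B3}.
P(S) = 0.273 + 0.466 = 0.739.
P(F ∩ S) = 0.137·0.273 + 0.156·0.466 = 0.037401 + 0.072696 = 0.110097.
P(F | S) = 0.110097 / 0.739 = 0.148981…

P(F|S) ≈ 0.1490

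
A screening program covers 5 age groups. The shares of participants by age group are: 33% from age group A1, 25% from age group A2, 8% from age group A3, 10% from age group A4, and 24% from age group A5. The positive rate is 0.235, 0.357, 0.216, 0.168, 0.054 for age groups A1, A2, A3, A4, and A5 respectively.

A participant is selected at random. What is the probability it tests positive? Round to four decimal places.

0.2138

Summing over the partition,
P(T) = P(T|A1)·P(A1) + P(T|A2)·P(A2) + P(T|A3)·P(A3) + P(T|A4)·P(A4) + P(T|A5)·P(A5)
      = 0.235·0.33 + 0.357·0.25 + 0.216·0.08 + 0.168·0.1 + 0.054·0.24
      = 0.07755 + 0.08925 + 0.01728 + 0.0168 + 0.01296 = 0.21384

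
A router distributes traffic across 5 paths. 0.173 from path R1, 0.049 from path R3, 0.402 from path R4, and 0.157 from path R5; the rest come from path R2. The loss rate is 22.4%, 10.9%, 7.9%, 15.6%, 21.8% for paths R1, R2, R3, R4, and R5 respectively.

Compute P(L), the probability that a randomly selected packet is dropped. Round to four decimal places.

P(R2) = 1 − (0.173 + 0.049 + 0.402 + 0.157) = 0.219.
P(L) = P(L|R1)·P(R1) + P(L|R2)·P(R2) + P(L|R3)·P(R3) + P(L|R4)·P(R4) + P(L|R5)·P(R5)
      = 0.224·0.173 + 0.109·0.219 + 0.079·0.049 + 0.156·0.402 + 0.218·0.157
      = 0.038752 + 0.023871 + 0.003871 + 0.062712 + 0.034226 = 0.163432

0.1634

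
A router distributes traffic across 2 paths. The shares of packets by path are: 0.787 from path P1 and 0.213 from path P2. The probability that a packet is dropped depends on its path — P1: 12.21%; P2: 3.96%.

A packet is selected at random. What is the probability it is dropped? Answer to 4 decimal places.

Summing over the partition,
P(L) = P(L|P1)·P(P1) + P(L|P2)·P(P2)
      = 0.1221·0.787 + 0.0396·0.213
      = 0.0960927 + 0.0084348 = 0.1045275

P(L) ≈ 0.1045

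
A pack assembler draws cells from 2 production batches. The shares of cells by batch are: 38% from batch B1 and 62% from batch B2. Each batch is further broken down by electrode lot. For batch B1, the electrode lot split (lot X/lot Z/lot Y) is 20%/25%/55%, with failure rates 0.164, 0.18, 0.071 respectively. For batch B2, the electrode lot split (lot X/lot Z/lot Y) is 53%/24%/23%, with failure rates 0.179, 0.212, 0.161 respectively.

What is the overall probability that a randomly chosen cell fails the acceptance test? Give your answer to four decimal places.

P(F|B1) = 0.2·0.164 + 0.25·0.18 + 0.55·0.071 = 0.0328 + 0.045 + 0.03905 = 0.11685
P(F|B2) = 0.53·0.179 + 0.24·0.212 + 0.23·0.161 = 0.09487 + 0.05088 + 0.03703 = 0.18278
Then overall,
P(F) = 0.38·0.11685 + 0.62·0.18278
      = 0.044403 + 0.1133236 = 0.1577266

P(F) ≈ 0.1577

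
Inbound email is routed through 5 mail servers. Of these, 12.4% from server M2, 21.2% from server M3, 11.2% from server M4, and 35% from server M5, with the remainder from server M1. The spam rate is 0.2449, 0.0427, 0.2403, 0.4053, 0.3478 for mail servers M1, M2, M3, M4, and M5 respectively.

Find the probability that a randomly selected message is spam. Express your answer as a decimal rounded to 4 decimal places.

P(M1) = 1 − (0.124 + 0.212 + 0.112 + 0.35) = 0.202.
By the law of total probability,
P(S) = P(S|M1)·P(M1) + P(S|M2)·P(M2) + P(S|M3)·P(M3) + P(S|M4)·P(M4) + P(S|M5)·P(M5)
      = 0.2449·0.202 + 0.0427·0.124 + 0.2403·0.212 + 0.4053·0.112 + 0.3478·0.35
      = 0.0494698 + 0.0052948 + 0.0509436 + 0.0453936 + 0.12173 = 0.2728318

P(S) ≈ 0.2728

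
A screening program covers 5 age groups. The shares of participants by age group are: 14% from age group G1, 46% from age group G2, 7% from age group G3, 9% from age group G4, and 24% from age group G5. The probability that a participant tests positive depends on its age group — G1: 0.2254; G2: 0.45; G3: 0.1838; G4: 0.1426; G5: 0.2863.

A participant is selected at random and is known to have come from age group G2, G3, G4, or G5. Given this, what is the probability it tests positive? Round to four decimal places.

0.3505

Let S = {G2, G3, G4, G5}.
P(S) = 0.46 + 0.07 + 0.09 + 0.24 = 0.86.
P(T ∩ S) = 0.45·0.46 + 0.1838·0.07 + 0.1426·0.09 + 0.2863·0.24 = 0.207 + 0.012866 + 0.012834 + 0.068712 = 0.301412.
P(T | S) = 0.301412 / 0.86 = 0.350479…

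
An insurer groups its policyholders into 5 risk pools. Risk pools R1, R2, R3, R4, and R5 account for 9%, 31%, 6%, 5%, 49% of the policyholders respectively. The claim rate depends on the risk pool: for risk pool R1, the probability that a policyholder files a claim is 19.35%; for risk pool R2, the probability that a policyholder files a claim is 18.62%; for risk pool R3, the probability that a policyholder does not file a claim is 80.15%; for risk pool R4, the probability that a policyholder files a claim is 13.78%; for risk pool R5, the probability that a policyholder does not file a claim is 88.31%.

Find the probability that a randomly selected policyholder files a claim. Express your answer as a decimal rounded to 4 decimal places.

P(C) ≈ 0.1512

P(C|R3) = 1 − 0.8015 = 0.1985.
P(C|R5) = 1 − 0.8831 = 0.1169.
P(C) = P(C|R1)·P(R1) + P(C|R2)·P(R2) + P(C|R3)·P(R3) + P(C|R4)·P(R4) + P(C|R5)·P(R5)
      = 0.1935·0.09 + 0.1862·0.31 + 0.1985·0.06 + 0.1378·0.05 + 0.1169·0.49
      = 0.017415 + 0.057722 + 0.01191 + 0.00689 + 0.057281 = 0.151218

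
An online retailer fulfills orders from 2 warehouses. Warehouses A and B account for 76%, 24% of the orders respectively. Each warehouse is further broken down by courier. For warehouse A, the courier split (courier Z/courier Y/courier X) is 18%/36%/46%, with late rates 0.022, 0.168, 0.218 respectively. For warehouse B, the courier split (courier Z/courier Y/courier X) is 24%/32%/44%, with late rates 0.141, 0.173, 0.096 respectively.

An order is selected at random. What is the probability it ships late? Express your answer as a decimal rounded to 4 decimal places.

0.1567

P(L|A) = 0.18·0.022 + 0.36·0.168 + 0.46·0.218 = 0.00396 + 0.06048 + 0.10028 = 0.16472
P(L|B) = 0.24·0.141 + 0.32·0.173 + 0.44·0.096 = 0.03384 + 0.05536 + 0.04224 = 0.13144
Then overall,
P(L) = 0.76·0.16472 + 0.24·0.13144
      = 0.1251872 + 0.0315456 = 0.1567328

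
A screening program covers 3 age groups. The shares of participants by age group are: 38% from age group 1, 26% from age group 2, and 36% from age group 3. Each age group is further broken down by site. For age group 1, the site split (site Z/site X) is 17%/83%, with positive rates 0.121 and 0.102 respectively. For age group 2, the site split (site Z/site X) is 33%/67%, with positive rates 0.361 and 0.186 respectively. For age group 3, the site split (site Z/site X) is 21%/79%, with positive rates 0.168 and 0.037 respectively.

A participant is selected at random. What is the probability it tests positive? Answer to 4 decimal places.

P(T) ≈ 0.1266

P(T|1) = 0.17·0.121 + 0.83·0.102 = 0.02057 + 0.08466 = 0.10523
P(T|2) = 0.33·0.361 + 0.67·0.186 = 0.11913 + 0.12462 = 0.24375
P(T|3) = 0.21·0.168 + 0.79·0.037 = 0.03528 + 0.02923 = 0.06451
Then overall,
P(T) = 0.38·0.10523 + 0.26·0.24375 + 0.36·0.06451
      = 0.0399874 + 0.063375 + 0.0232236 = 0.126586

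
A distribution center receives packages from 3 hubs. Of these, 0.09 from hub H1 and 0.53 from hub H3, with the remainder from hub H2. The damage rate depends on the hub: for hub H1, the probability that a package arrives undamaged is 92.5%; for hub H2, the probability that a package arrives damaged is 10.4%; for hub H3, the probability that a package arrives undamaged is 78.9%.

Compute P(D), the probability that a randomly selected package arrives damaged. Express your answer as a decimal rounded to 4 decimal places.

P(D) ≈ 0.1581

P(H2) = 1 − (0.09 + 0.53) = 0.38.
P(D|H1) = 1 − 0.925 = 0.075.
P(D|H3) = 1 − 0.789 = 0.211.
Summing over the partition,
P(D) = P(D|H1)·P(H1) + P(D|H2)·P(H2) + P(D|H3)·P(H3)
      = 0.075·0.09 + 0.104·0.38 + 0.211·0.53
      = 0.00675 + 0.03952 + 0.11183 = 0.1581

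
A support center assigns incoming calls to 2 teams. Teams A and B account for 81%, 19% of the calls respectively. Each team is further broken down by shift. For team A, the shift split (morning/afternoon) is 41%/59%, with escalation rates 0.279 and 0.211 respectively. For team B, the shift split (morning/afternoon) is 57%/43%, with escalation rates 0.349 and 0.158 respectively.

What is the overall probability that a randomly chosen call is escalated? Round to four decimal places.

P(E) ≈ 0.2442

P(E|A) = 0.41·0.279 + 0.59·0.211 = 0.11439 + 0.12449 = 0.23888
P(E|B) = 0.57·0.349 + 0.43·0.158 = 0.19893 + 0.06794 = 0.26687
Then overall,
P(E) = 0.81·0.23888 + 0.19·0.26687
      = 0.1934928 + 0.0507053 = 0.2441981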